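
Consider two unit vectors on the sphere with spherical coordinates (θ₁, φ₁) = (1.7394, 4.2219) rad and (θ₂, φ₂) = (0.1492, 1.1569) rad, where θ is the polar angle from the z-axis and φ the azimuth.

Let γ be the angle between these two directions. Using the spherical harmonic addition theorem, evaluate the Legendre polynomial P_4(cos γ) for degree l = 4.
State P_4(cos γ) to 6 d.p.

Summing Y*_{l m}(θ₁,φ₁)·Y_{l m}(θ₂,φ₂) over m ∈ [−4, 4]; prefactor 4π/(2·4+1) = 1.396263:
  m=-4: (-0.159352, -0.386392) × (-0.000018, 0.000215) = (0.000086, -0.000027)  (running Σ = (0.000086, -0.000027))
  m=-3: (-0.200237, -0.019955) × (-0.003847, 0.001314) = (0.000797, -0.000186)  (running Σ = (0.000883, -0.000214))
  m=-2: (0.145183, -0.216920) × (-0.029229, -0.031819) = (-0.011146, 0.001721)  (running Σ = (-0.010263, 0.001507))
  m=-1: (-0.103330, -0.193496) × (0.107547, -0.244831) = (-0.058487, 0.004488)  (running Σ = (-0.068750, 0.005996))
  m=0: (0.230928, -0.000000) × (0.754595, 0.000000) = (0.174257, 0.000000)  (running Σ = (0.105508, 0.005996))
  m=1: (0.103330, -0.193496) × (-0.107547, -0.244831) = (-0.058487, -0.004488)  (running Σ = (0.047021, 0.001507))
  m=2: (0.145183, 0.216920) × (-0.029229, 0.031819) = (-0.011146, -0.001721)  (running Σ = (0.035875, -0.000214))
  m=3: (0.200237, -0.019955) × (0.003847, 0.001314) = (0.000797, 0.000186)  (running Σ = (0.036672, -0.000027))
  m=4: (-0.159352, 0.386392) × (-0.000018, -0.000215) = (0.000086, 0.000027)  (running Σ = (0.036758, -0.000000))
Σ over m = (0.036758, -0.000000); ×(4π/9) → (0.051324, -0.000000). Real part: 0.051324

0.051324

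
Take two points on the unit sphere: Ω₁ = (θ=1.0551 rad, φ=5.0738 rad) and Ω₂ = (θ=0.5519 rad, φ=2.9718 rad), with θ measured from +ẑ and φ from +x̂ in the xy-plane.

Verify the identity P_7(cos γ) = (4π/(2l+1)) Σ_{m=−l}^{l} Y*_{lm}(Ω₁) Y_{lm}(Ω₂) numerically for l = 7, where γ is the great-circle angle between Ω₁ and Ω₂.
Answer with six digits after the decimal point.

-0.290690

Addition theorem: P_7(cos γ) = (4π/15) Σ_m Y*_{lm}(Ω₁) Y_{lm}(Ω₂), m = −7…7:
  term(m=-7) = -0.000560+0.000861i   from Y*(Ω₁)=-0.108288-0.154372i, Y(Ω₂)=-0.002031-0.005053i
  term(m=-6) = +0.013223+0.000604i   from Y*(Ω₁)=+0.225058-0.330617i, Y(Ω₂)=+0.017356+0.028180i
  term(m=-5) = -0.022594-0.042815i   from Y*(Ω₁)=+0.384203+0.092499i, Y(Ω₂)=-0.080945-0.091950i
  term(m=-4) = -0.005343+0.008636i   from Y*(Ω₁)=+0.004177+0.033202i, Y(Ω₂)=+0.236128+0.190624i
  term(m=-3) = -0.161763-0.003691i   from Y*(Ω₁)=+0.295747-0.156445i, Y(Ω₂)=-0.422217-0.235826i
  term(m=-2) = +0.035742+0.064140i   from Y*(Ω₁)=+0.144230+0.127222i, Y(Ω₂)=+0.359985+0.127172i
  term(m=-1) = +0.017006-0.028944i   from Y*(Ω₁)=+0.092855-0.245639i, Y(Ω₂)=+0.125998+0.021601i
  term(m=+0) = -0.098406+0.000000i   from Y*(Ω₁)=+0.228641-0.000000i, Y(Ω₂)=-0.430397+0.000000i
  term(m=+1) = +0.017006+0.028944i   from Y*(Ω₁)=-0.092855-0.245639i, Y(Ω₂)=-0.125998+0.021601i
  term(m=+2) = +0.035742-0.064140i   from Y*(Ω₁)=+0.144230-0.127222i, Y(Ω₂)=+0.359985-0.127172i
  term(m=+3) = -0.161763+0.003691i   from Y*(Ω₁)=-0.295747-0.156445i, Y(Ω₂)=+0.422217-0.235826i
  term(m=+4) = -0.005343-0.008636i   from Y*(Ω₁)=+0.004177-0.033202i, Y(Ω₂)=+0.236128-0.190624i
  term(m=+5) = -0.022594+0.042815i   from Y*(Ω₁)=-0.384203+0.092499i, Y(Ω₂)=+0.080945-0.091950i
  term(m=+6) = +0.013223-0.000604i   from Y*(Ω₁)=+0.225058+0.330617i, Y(Ω₂)=+0.017356-0.028180i
  term(m=+7) = -0.000560-0.000861i   from Y*(Ω₁)=+0.108288-0.154372i, Y(Ω₂)=+0.002031-0.005053i
Accumulated sum -0.346986-0.000000i; after 4π/(2l+1) scaling, -0.290690-0.000000i ⇒ P_7 = -0.290690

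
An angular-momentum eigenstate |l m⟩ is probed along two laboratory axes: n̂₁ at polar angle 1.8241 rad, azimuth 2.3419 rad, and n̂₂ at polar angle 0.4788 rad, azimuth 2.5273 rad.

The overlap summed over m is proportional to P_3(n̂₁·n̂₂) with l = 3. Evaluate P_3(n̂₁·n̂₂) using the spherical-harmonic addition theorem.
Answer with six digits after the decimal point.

Addition theorem: P_3(cos γ) = (4π/7) Σ_m Y*_{lm}(Ω₁) Y_{lm}(Ω₂), m = −3…3:
  m=-3: Y*=+0.278900+0.255950i  Y=+0.010965-0.039300i  product +0.013117-0.008154i
  m=-2: Y*=+0.006861+0.239931i  Y=+0.064608+0.181367i  product -0.043072+0.016746i
  m=-1: Y*=+0.149577-0.153916i  Y=-0.357562-0.252199i  product -0.092300+0.017311i
  m=+0: Y*=+0.251192-0.000000i  Y=+0.310912+0.000000i  product +0.078099+0.000000i
  m=+1: Y*=-0.149577-0.153916i  Y=+0.357562-0.252199i  product -0.092300-0.017311i
  m=+2: Y*=+0.006861-0.239931i  Y=+0.064608-0.181367i  product -0.043072-0.016746i
  m=+3: Y*=-0.278900+0.255950i  Y=-0.010965-0.039300i  product +0.013117+0.008154i
Total Σ_m = -0.166413-0.000000i. Multiply by 1.795196: -0.298744-0.000000i. P_3(cos γ) = -0.298744

-0.298744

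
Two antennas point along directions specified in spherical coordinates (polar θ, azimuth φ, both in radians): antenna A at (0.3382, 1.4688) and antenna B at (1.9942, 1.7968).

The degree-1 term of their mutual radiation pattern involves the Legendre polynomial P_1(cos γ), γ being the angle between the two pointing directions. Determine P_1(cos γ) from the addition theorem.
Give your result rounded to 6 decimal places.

-0.101227

Expand P_1 via completeness: Σ_{m} conj(Y_{1,m}) at Ω₁ times Y_{1,m} at Ω₂ —
  m=-1: Y*=0.01167 + 0.11404j  Y=-0.07058 - 0.30698j  product 0.03418 - 0.01163j
  m=+0: Y*=0.46092 + 0.00000j  Y=-0.20075 + 0.00000j  product -0.09253 + 0.00000j
  m=+1: Y*=-0.01167 + 0.11404j  Y=0.07058 - 0.30698j  product 0.03418 + 0.01163j
Accumulated sum -0.02417 + 0.00000j; after 4π/(2l+1) scaling, -0.10123 + 0.00000j ⇒ P_1 = -0.101227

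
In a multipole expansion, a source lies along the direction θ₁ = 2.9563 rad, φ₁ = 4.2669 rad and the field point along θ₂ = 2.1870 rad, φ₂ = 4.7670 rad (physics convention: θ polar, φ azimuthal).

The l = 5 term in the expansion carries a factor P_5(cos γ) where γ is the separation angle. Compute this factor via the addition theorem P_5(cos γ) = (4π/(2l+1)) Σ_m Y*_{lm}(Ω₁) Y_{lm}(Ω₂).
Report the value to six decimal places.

-0.365176

Addition theorem: P_5(cos γ) = (4π/11) Σ_m Y*_{lm}(Ω₁) Y_{lm}(Ω₂), m = −5…5:
  m=-5: -0.00008 + 0.00006j × 0.04530 + 0.16177j = -0.00001 - 0.00001j  (running Σ = -0.00001 - 0.00001j)
  m=-4: 0.00035 + 0.00163j × -0.36729 + 0.08153j = -0.00026 - 0.00057j  (running Σ = -0.00027 - 0.00058j)
  m=-3: 0.01619 + 0.00386j × -0.06152 - 0.37214j = 0.00044 - 0.00626j  (running Σ = 0.00017 - 0.00684j)
  m=-2: 0.06747 - 0.08346j × 0.00133 - 0.00015j = 0.00008 - 0.00012j  (running Σ = 0.00025 - 0.00696j)
  m=-1: -0.17986 - 0.37666j × -0.01902 - 0.34798j = -0.12765 + 0.06975j  (running Σ = -0.12740 + 0.06279j)
  m=0: -0.70944 + 0.00000j × 0.09141 + 0.00000j = -0.06485 + 0.00000j  (running Σ = -0.19225 + 0.06279j)
  m=1: 0.17986 - 0.37666j × 0.01902 - 0.34798j = -0.12765 - 0.06975j  (running Σ = -0.31990 - 0.00696j)
  m=2: 0.06747 + 0.08346j × 0.00133 + 0.00015j = 0.00008 + 0.00012j  (running Σ = -0.31983 - 0.00684j)
  m=3: -0.01619 + 0.00386j × 0.06152 - 0.37214j = 0.00044 + 0.00626j  (running Σ = -0.31938 - 0.00058j)
  m=4: 0.00035 - 0.00163j × -0.36729 - 0.08153j = -0.00026 + 0.00057j  (running Σ = -0.31964 - 0.00001j)
  m=5: 0.00008 + 0.00006j × -0.04530 + 0.16177j = -0.00001 + 0.00001j  (running Σ = -0.31966 + 0.00000j)
Σ over m = -0.31966 + 0.00000j; ×(4π/11) → -0.36518 + 0.00000j. Real part: -0.365176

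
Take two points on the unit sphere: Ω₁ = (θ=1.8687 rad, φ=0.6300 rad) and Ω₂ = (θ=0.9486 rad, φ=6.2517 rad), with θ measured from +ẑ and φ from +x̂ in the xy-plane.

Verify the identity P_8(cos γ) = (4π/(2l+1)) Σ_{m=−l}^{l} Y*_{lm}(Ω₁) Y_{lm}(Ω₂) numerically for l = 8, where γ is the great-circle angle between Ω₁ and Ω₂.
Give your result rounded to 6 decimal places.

-0.209984

Addition theorem: P_8(cos γ) = (4π/17) Σ_m Y*_{lm}(Ω₁) Y_{lm}(Ω₂), m = −8…8:
  term(m=-8) = 0.01929 - 0.02947j   from Y*(Ω₁)=0.11567 - 0.34035j, Y(Ω₂)=0.09490 + 0.02442j
  term(m=-7) = 0.01017 + 0.12370j   from Y*(Ω₁)=0.13148 + 0.42146j, Y(Ω₂)=0.27433 + 0.06146j
  term(m=-6) = -0.02522 - 0.02743j   from Y*(Ω₁)=-0.06743 - 0.05004j, Y(Ω₂)=0.43592 + 0.08334j
  term(m=-5) = -0.11291 - 0.01890j   from Y*(Ω₁)=-0.32538 - 0.00274j, Y(Ω₂)=0.34747 + 0.05516j
  term(m=-4) = -0.00921 + 0.00498j   from Y*(Ω₁)=0.17398 - 0.12462j, Y(Ω₂)=-0.04855 - 0.00615j
  term(m=-3) = -0.03437 + 0.07830j   from Y*(Ω₁)=0.07376 - 0.22318j, Y(Ω₂)=-0.36216 - 0.03431j
  term(m=-2) = -0.00922 - 0.03643j   from Y*(Ω₁)=0.07870 + 0.24502j, Y(Ω₂)=-0.14574 - 0.00919j
  term(m=-1) = 0.04556 + 0.03547j   from Y*(Ω₁)=0.15390 + 0.11221j, Y(Ω₂)=0.30301 + 0.00954j
  term(m=+0) = -0.05223 + 0.00000j   from Y*(Ω₁)=-0.26754 + 0.00000j, Y(Ω₂)=0.19524 + 0.00000j
  term(m=+1) = 0.04556 - 0.03547j   from Y*(Ω₁)=-0.15390 + 0.11221j, Y(Ω₂)=-0.30301 + 0.00954j
  term(m=+2) = -0.00922 + 0.03643j   from Y*(Ω₁)=0.07870 - 0.24502j, Y(Ω₂)=-0.14574 + 0.00919j
  term(m=+3) = -0.03437 - 0.07830j   from Y*(Ω₁)=-0.07376 - 0.22318j, Y(Ω₂)=0.36216 - 0.03431j
  term(m=+4) = -0.00921 - 0.00498j   from Y*(Ω₁)=0.17398 + 0.12462j, Y(Ω₂)=-0.04855 + 0.00615j
  term(m=+5) = -0.11291 + 0.01890j   from Y*(Ω₁)=0.32538 - 0.00274j, Y(Ω₂)=-0.34747 + 0.05516j
  term(m=+6) = -0.02522 + 0.02743j   from Y*(Ω₁)=-0.06743 + 0.05004j, Y(Ω₂)=0.43592 - 0.08334j
  term(m=+7) = 0.01017 - 0.12370j   from Y*(Ω₁)=-0.13148 + 0.42146j, Y(Ω₂)=-0.27433 + 0.06146j
  term(m=+8) = 0.01929 + 0.02947j   from Y*(Ω₁)=0.11567 + 0.34035j, Y(Ω₂)=0.09490 - 0.02442j
Total Σ_m = -0.28407 - 0.00000j. Multiply by 0.739198: -0.20998 - 0.00000j. P_8(cos γ) = -0.209984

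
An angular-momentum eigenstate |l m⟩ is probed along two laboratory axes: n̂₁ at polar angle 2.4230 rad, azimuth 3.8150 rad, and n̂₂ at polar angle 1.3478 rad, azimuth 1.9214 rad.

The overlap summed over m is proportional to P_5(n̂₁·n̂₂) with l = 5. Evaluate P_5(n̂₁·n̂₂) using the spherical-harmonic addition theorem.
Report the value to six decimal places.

-0.305011

Term-by-term m-sum for l=5 (normalisation 4π/11 = 1.142397):
  m=-5: (0.055939, 0.012829) × (-0.402668, 0.074198) = (-0.023477, -0.001015)  (running Σ = (-0.023477, -0.001015))
  m=-4: (0.187038, -0.089881) × (0.049206, -0.289463) = (-0.016814, -0.058563)  (running Σ = (-0.040290, -0.059579))
  m=-3: (0.175790, -0.364447) × (-0.155981, -0.089099) = (-0.059891, 0.041184)  (running Σ = (-0.100182, -0.018395))
  m=-2: (-0.085940, -0.377255) × (0.232404, -0.196232) = (-0.094002, -0.070811)  (running Σ = (-0.194184, -0.089206))
  m=-1: (0.031413, 0.025061) × (-0.039213, -0.107223) = (0.001455, -0.004351)  (running Σ = (-0.192729, -0.093557))
  m=0: (0.390578, -0.000000) × (0.303308, 0.000000) = (0.118465, 0.000000)  (running Σ = (-0.074263, -0.093557))
  m=1: (-0.031413, 0.025061) × (0.039213, -0.107223) = (0.001455, 0.004351)  (running Σ = (-0.072808, -0.089206))
  m=2: (-0.085940, 0.377255) × (0.232404, 0.196232) = (-0.094002, 0.070811)  (running Σ = (-0.166810, -0.018395))
  m=3: (-0.175790, -0.364447) × (0.155981, -0.089099) = (-0.059891, -0.041184)  (running Σ = (-0.226701, -0.059579))
  m=4: (0.187038, 0.089881) × (0.049206, 0.289463) = (-0.016814, 0.058563)  (running Σ = (-0.243515, -0.001015))
  m=5: (-0.055939, 0.012829) × (0.402668, 0.074198) = (-0.023477, 0.001015)  (running Σ = (-0.266992, 0.000000))
Σ over m = (-0.266992, 0.000000); ×(4π/11) → (-0.305011, 0.000000). Real part: -0.305011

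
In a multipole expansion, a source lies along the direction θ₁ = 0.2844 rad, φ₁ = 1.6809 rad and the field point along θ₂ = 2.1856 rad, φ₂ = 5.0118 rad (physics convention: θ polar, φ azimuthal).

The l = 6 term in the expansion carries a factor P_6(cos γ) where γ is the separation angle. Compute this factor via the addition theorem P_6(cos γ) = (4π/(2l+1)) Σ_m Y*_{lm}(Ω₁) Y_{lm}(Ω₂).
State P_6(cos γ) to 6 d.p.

-0.353189

Addition theorem: P_6(cos γ) = (4π/13) Σ_m Y*_{lm}(Ω₁) Y_{lm}(Ω₂), m = −6…6:
  m=-6: Y*=-0.000186-0.000145i  Y=+0.032120+0.139907i  product +0.000014-0.000031i
  m=-5: Y*=-0.001461+0.002381i  Y=-0.350158-0.025868i  product +0.000573-0.000796i
  m=-4: Y*=+0.018270+0.008611i  Y=+0.154041-0.393469i  product +0.006202-0.005862i
  m=-3: Y*=+0.031955-0.093199i  Y=+0.105682+0.084169i  product +0.011222-0.007160i
  m=-2: Y*=-0.310909-0.069593i  Y=+0.239816-0.163653i  product -0.085950+0.034192i
  m=-1: Y*=-0.065472+0.592234i  Y=+0.076048+0.246356i  product -0.150879+0.028909i
  m=+0: Y*=+0.318105-0.000000i  Y=+0.227156+0.000000i  product +0.072259+0.000000i
  m=+1: Y*=+0.065472+0.592234i  Y=-0.076048+0.246356i  product -0.150879-0.028909i
  m=+2: Y*=-0.310909+0.069593i  Y=+0.239816+0.163653i  product -0.085950-0.034192i
  m=+3: Y*=-0.031955-0.093199i  Y=-0.105682+0.084169i  product +0.011222+0.007160i
  m=+4: Y*=+0.018270-0.008611i  Y=+0.154041+0.393469i  product +0.006202+0.005862i
  m=+5: Y*=+0.001461+0.002381i  Y=+0.350158-0.025868i  product +0.000573+0.000796i
  m=+6: Y*=-0.000186+0.000145i  Y=+0.032120-0.139907i  product +0.000014+0.000031i
Accumulated sum -0.365377+0.000000i; after 4π/(2l+1) scaling, -0.353189+0.000000i ⇒ P_6 = -0.353189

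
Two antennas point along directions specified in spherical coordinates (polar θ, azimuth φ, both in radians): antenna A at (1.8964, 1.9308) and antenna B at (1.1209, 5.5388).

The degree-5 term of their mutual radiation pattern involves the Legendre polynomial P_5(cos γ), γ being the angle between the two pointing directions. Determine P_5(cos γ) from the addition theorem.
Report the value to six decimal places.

Expand P_5 via completeness: Σ_{m} conj(Y_{5,m}) at Ω₁ times Y_{5,m} at Ω₂ —
  [-5]  conj(Y_{5,-5})(Ω₁) = (-0.345088, -0.080517) ; Y_{5,-5}(Ω₂) = (-0.229823, -0.150682) ; Δ = (0.067177, 0.070503)
  [-4]  conj(Y_{5,-4})(Ω₁) = (-0.049338, -0.375098) ; Y_{5,-4}(Ω₂) = (-0.414050, 0.068541) ; Δ = (0.046138, 0.151928)
  [-3]  conj(Y_{5,-3})(Ω₁) = (-0.020523, 0.010967) ; Y_{5,-3}(Ω₂) = (-0.109058, 0.139837) ; Δ = (0.000705, -0.004066)
  [-2]  conj(Y_{5,-2})(Ω₁) = (-0.253556, -0.222389) ; Y_{5,-2}(Ω₂) = (-0.021186, -0.257700) ; Δ = (-0.051938, 0.070053)
  [-1]  conj(Y_{5,-1})(Ω₁) = (0.022733, -0.060395) ; Y_{5,-1}(Ω₂) = (-0.190183, -0.175189) ; Δ = (-0.014904, 0.007504)
  [+0]  conj(Y_{5,0})(Ω₁) = (-0.317873, -0.000000) ; Y_{5,0}(Ω₂) = (0.204205, 0.000000) ; Δ = (-0.064911, -0.000000)
  [+1]  conj(Y_{5,1})(Ω₁) = (-0.022733, -0.060395) ; Y_{5,1}(Ω₂) = (0.190183, -0.175189) ; Δ = (-0.014904, -0.007504)
  [+2]  conj(Y_{5,2})(Ω₁) = (-0.253556, 0.222389) ; Y_{5,2}(Ω₂) = (-0.021186, 0.257700) ; Δ = (-0.051938, -0.070053)
  [+3]  conj(Y_{5,3})(Ω₁) = (0.020523, 0.010967) ; Y_{5,3}(Ω₂) = (0.109058, 0.139837) ; Δ = (0.000705, 0.004066)
  [+4]  conj(Y_{5,4})(Ω₁) = (-0.049338, 0.375098) ; Y_{5,4}(Ω₂) = (-0.414050, -0.068541) ; Δ = (0.046138, -0.151928)
  [+5]  conj(Y_{5,5})(Ω₁) = (0.345088, -0.080517) ; Y_{5,5}(Ω₂) = (0.229823, -0.150682) ; Δ = (0.067177, -0.070503)
Σ over m = (0.029443, -0.000000); ×(4π/11) → (0.033636, -0.000000). Real part: 0.033636

0.033636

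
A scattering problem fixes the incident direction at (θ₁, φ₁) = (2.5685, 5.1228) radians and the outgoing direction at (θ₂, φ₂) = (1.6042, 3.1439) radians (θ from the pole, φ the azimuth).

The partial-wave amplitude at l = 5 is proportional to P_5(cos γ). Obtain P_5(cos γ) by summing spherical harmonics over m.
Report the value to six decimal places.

Expand P_5 via completeness: Σ_{m} conj(Y_{5,m}) at Ω₁ times Y_{5,m} at Ω₂ —
  m=-5: (0.019284, 0.010071) × (-0.462808, 0.005340) = (-0.008979, -0.004558)  (running Σ = (-0.008979, -0.004558))
  m=-4: (0.007547, -0.106339) × (-0.048907, 0.000451) = (-0.000321, 0.005204)  (running Σ = (-0.009300, 0.000646))
  m=-3: (-0.278417, 0.098350) × (0.341890, -0.002367) = (-0.094955, 0.034284)  (running Σ = (-0.104255, 0.034930))
  m=-2: (0.319040, 0.342483) × (0.056348, -0.000260) = (0.018066, 0.019215)  (running Σ = (-0.086189, 0.054145))
  m=-1: (0.109680, -0.252069) × (-0.315112, 0.000727) = (-0.034378, 0.079510)  (running Σ = (-0.120567, 0.133655))
  m=0: (0.296647, -0.000000) × (-0.058283, 0.000000) = (-0.017289, 0.000000)  (running Σ = (-0.137856, 0.133655))
  m=1: (-0.109680, -0.252069) × (0.315112, 0.000727) = (-0.034378, -0.079510)  (running Σ = (-0.172235, 0.054145))
  m=2: (0.319040, -0.342483) × (0.056348, 0.000260) = (0.018066, -0.019215)  (running Σ = (-0.154168, 0.034930))
  m=3: (0.278417, 0.098350) × (-0.341890, -0.002367) = (-0.094955, -0.034284)  (running Σ = (-0.249123, 0.000646))
  m=4: (0.007547, 0.106339) × (-0.048907, -0.000451) = (-0.000321, -0.005204)  (running Σ = (-0.249444, -0.004558))
  m=5: (-0.019284, 0.010071) × (0.462808, 0.005340) = (-0.008979, 0.004558)  (running Σ = (-0.258423, 0.000000))
Accumulated sum (-0.258423, 0.000000); after 4π/(2l+1) scaling, (-0.295222, 0.000000) ⇒ P_5 = -0.295222

-0.295222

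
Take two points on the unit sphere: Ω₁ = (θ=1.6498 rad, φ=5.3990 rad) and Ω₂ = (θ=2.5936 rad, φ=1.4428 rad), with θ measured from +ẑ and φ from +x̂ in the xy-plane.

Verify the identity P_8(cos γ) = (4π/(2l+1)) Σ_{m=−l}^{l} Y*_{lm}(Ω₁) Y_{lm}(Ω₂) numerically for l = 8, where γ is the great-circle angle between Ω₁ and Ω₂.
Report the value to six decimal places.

-0.223262

Summing Y*_{l m}(θ₁,φ₁)·Y_{l m}(θ₂,φ₂) over m ∈ [−8, 8]; prefactor 4π/(2·8+1) = 0.739198:
  m=-8: Y*=(0.353722, -0.357205)  Y=(0.001454, 0.002389)  product (0.001368, 0.000326)
  m=-7: Y*=(-0.158493, -0.014924)  Y=(0.014313, -0.011452)  product (-0.002439, 0.001602)
  m=-6: Y*=(-0.187089, -0.277783)  Y=(-0.053751, -0.051910)  product (-0.004364, 0.024643)
  m=-5: Y*=(-0.052769, 0.175894)  Y=(-0.126127, 0.169408)  product (-0.023142, -0.031124)
  m=-4: Y*=(-0.259188, 0.108104)  Y=(0.359793, 0.202192)  product (-0.115112, -0.013511)
  m=-3: Y*=(0.171190, 0.091099)  Y=(0.187967, -0.465213)  product (0.074559, -0.062516)
  m=-2: Y*=(0.050333, 0.251433)  Y=(-0.206675, -0.054094)  product (0.003198, -0.054688)
  m=-1: Y*=(0.125518, -0.153136)  Y=(0.040829, -0.317244)  product (-0.043457, -0.046072)
  m=+0: Y*=(0.249140, -0.000000)  Y=(-0.334172, 0.000000)  product (-0.083256, 0.000000)
  m=+1: Y*=(-0.125518, -0.153136)  Y=(-0.040829, -0.317244)  product (-0.043457, 0.046072)
  m=+2: Y*=(0.050333, -0.251433)  Y=(-0.206675, 0.054094)  product (0.003198, 0.054688)
  m=+3: Y*=(-0.171190, 0.091099)  Y=(-0.187967, -0.465213)  product (0.074559, 0.062516)
  m=+4: Y*=(-0.259188, -0.108104)  Y=(0.359793, -0.202192)  product (-0.115112, 0.013511)
  m=+5: Y*=(0.052769, 0.175894)  Y=(0.126127, 0.169408)  product (-0.023142, 0.031124)
  m=+6: Y*=(-0.187089, 0.277783)  Y=(-0.053751, 0.051910)  product (-0.004364, -0.024643)
  m=+7: Y*=(0.158493, -0.014924)  Y=(-0.014313, -0.011452)  product (-0.002439, -0.001602)
  m=+8: Y*=(0.353722, 0.357205)  Y=(0.001454, -0.002389)  product (0.001368, -0.000326)
Total Σ_m = (-0.302033, 0.000000). Multiply by 0.739198: (-0.223262, 0.000000). P_8(cos γ) = -0.223262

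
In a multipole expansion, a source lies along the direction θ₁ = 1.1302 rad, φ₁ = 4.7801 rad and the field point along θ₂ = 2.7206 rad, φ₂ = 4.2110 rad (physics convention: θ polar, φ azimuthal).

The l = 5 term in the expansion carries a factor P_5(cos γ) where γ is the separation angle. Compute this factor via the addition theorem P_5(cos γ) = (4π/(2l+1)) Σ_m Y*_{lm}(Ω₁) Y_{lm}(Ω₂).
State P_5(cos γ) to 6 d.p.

-0.141884

Term-by-term m-sum for l=5 (normalisation 4π/11 = 1.142397):
  [-5]  conj(Y_{5,-5})(Ω₁) = (0.093321, -0.265032) ; Y_{5,-5}(Ω₂) = (-0.003137, -0.004260) ; Δ = (-0.001422, 0.000434)
  [-4]  conj(Y_{5,-4})(Ω₁) = (0.403683, 0.112090) ; Y_{5,-4}(Ω₂) = (0.015737, -0.033887) ; Δ = (0.010151, -0.011916)
  [-3]  conj(Y_{5,-3})(Ω₁) = (-0.032895, 0.159704) ; Y_{5,-3}(Ω₂) = (0.153058, -0.010213) ; Δ = (-0.003404, 0.024780)
  [-2]  conj(Y_{5,-2})(Ω₁) = (0.266205, 0.036272) ; Y_{5,-2}(Ω₂) = (0.208313, 0.326419) ; Δ = (0.043614, 0.094450)
  [-1]  conj(Y_{5,-1})(Ω₁) = (-0.016693, 0.246155) ; Y_{5,-1}(Ω₂) = (-0.245949, 0.448724) ; Δ = (-0.106350, -0.068032)
  [+0]  conj(Y_{5,0})(Ω₁) = (0.217077, -0.000000) ; Y_{5,0}(Ω₂) = (-0.043198, 0.000000) ; Δ = (-0.009377, 0.000000)
  [+1]  conj(Y_{5,1})(Ω₁) = (0.016693, 0.246155) ; Y_{5,1}(Ω₂) = (0.245949, 0.448724) ; Δ = (-0.106350, 0.068032)
  [+2]  conj(Y_{5,2})(Ω₁) = (0.266205, -0.036272) ; Y_{5,2}(Ω₂) = (0.208313, -0.326419) ; Δ = (0.043614, -0.094450)
  [+3]  conj(Y_{5,3})(Ω₁) = (0.032895, 0.159704) ; Y_{5,3}(Ω₂) = (-0.153058, -0.010213) ; Δ = (-0.003404, -0.024780)
  [+4]  conj(Y_{5,4})(Ω₁) = (0.403683, -0.112090) ; Y_{5,4}(Ω₂) = (0.015737, 0.033887) ; Δ = (0.010151, 0.011916)
  [+5]  conj(Y_{5,5})(Ω₁) = (-0.093321, -0.265032) ; Y_{5,5}(Ω₂) = (0.003137, -0.004260) ; Δ = (-0.001422, -0.000434)
Total Σ_m = (-0.124199, 0.000000). Multiply by 1.142397: (-0.141884, 0.000000). P_5(cos γ) = -0.141884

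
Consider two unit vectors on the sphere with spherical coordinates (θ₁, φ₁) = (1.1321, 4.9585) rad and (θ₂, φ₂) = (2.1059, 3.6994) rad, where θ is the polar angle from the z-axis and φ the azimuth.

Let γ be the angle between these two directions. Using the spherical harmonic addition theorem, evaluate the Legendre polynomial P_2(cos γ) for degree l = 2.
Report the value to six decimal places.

Addition theorem: P_2(cos γ) = (4π/5) Σ_m Y*_{lm}(Ω₁) Y_{lm}(Ω₂), m = −2…2:
  m=-2: Y*=-0.278999-0.149612i  Y=+0.125659-0.256729i  product -0.073468+0.052827i
  m=-1: Y*=+0.072377-0.288122i  Y=+0.287510-0.179378i  product -0.030873-0.095821i
  m=+0: Y*=-0.144682-0.000000i  Y=-0.069359+0.000000i  product +0.010035+0.000000i
  m=+1: Y*=-0.072377-0.288122i  Y=-0.287510-0.179378i  product -0.030873+0.095821i
  m=+2: Y*=-0.278999+0.149612i  Y=+0.125659+0.256729i  product -0.073468-0.052827i
Accumulated sum -0.198649+0.000000i; after 4π/(2l+1) scaling, -0.499259+0.000000i ⇒ P_2 = -0.499259

-0.499259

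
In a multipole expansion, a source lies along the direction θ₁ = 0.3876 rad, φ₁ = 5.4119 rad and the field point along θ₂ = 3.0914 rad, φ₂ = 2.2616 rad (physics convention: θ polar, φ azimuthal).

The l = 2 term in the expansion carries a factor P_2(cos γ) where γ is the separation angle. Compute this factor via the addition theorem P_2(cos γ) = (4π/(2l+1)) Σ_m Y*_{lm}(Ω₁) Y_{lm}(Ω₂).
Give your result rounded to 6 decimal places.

0.835615

Expand P_2 via completeness: Σ_{m} conj(Y_{2,m}) at Ω₁ times Y_{2,m} at Ω₂ —
  m=-2: -0.00943 - 0.05437j × -0.00018 + 0.00095j = 0.00005 + 0.00000j  (running Σ = 0.00005 + 0.00000j)
  m=-1: 0.17406 - 0.20685j × 0.02467 + 0.02984j = 0.01046 + 0.00009j  (running Σ = 0.01052 + 0.00009j)
  m=0: 0.49561 + 0.00000j × 0.62840 + 0.00000j = 0.31144 + 0.00000j  (running Σ = 0.32196 + 0.00009j)
  m=1: -0.17406 - 0.20685j × -0.02467 + 0.02984j = 0.01046 - 0.00009j  (running Σ = 0.33243 + 0.00000j)
  m=2: -0.00943 + 0.05437j × -0.00018 - 0.00095j = 0.00005 - 0.00000j  (running Σ = 0.33248 - 0.00000j)
Σ over m = 0.33248 - 0.00000j; ×(4π/5) → 0.83562 - 0.00000j. Real part: 0.835615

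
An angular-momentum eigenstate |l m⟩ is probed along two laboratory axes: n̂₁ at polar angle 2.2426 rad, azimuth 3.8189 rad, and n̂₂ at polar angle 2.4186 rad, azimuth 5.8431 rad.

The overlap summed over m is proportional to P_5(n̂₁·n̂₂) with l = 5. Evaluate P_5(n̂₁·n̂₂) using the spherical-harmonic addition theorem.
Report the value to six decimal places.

0.335239

Expand P_5 via completeness: Σ_{m} conj(Y_{5,m}) at Ω₁ times Y_{5,m} at Ω₂ —
  term(m=-5) = -0.00616 + 0.00515j   from Y*(Ω₁)=0.13227 + 0.03306j, Y(Ω₂)=-0.03465 + 0.04756j
  term(m=-4) = -0.01738 - 0.07018j   from Y*(Ω₁)=0.31129 - 0.14366j, Y(Ω₂)=0.03974 - 0.20712j
  term(m=-3) = 0.16408 + 0.03507j   from Y*(Ω₁)=0.18352 - 0.36937j, Y(Ω₂)=0.10086 + 0.39412j
  term(m=-2) = -0.02467 + 0.03152j   from Y*(Ω₁)=-0.02247 - 0.10234j, Y(Ω₂)=-0.24336 - 0.29448j
  term(m=-1) = -0.00689 - 0.01415j   from Y*(Ω₁)=0.24848 + 0.19983j, Y(Ω₂)=-0.04466 - 0.02103j
  term(m=+0) = 0.07549 + 0.00000j   from Y*(Ω₁)=0.19381 + 0.00000j, Y(Ω₂)=0.38950 + 0.00000j
  term(m=+1) = -0.00689 + 0.01415j   from Y*(Ω₁)=-0.24848 + 0.19983j, Y(Ω₂)=0.04466 - 0.02103j
  term(m=+2) = -0.02467 - 0.03152j   from Y*(Ω₁)=-0.02247 + 0.10234j, Y(Ω₂)=-0.24336 + 0.29448j
  term(m=+3) = 0.16408 - 0.03507j   from Y*(Ω₁)=-0.18352 - 0.36937j, Y(Ω₂)=-0.10086 + 0.39412j
  term(m=+4) = -0.01738 + 0.07018j   from Y*(Ω₁)=0.31129 + 0.14366j, Y(Ω₂)=0.03974 + 0.20712j
  term(m=+5) = -0.00616 - 0.00515j   from Y*(Ω₁)=-0.13227 + 0.03306j, Y(Ω₂)=0.03465 + 0.04756j
Accumulated sum 0.29345 - 0.00000j; after 4π/(2l+1) scaling, 0.33524 - 0.00000j ⇒ P_5 = 0.335239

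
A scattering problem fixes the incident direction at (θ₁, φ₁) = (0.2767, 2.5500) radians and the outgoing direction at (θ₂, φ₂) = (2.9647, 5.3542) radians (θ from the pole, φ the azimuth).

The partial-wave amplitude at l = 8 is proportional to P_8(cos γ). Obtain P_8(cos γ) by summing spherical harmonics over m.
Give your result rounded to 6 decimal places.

0.741368

Term-by-term m-sum for l=8 (normalisation 4π/17 = 0.739198):
  m=-8: Y*=+0.000000+0.000016i  Y=+0.000000+0.000000i  product -0.000000+0.000000i
  m=-7: Y*=+0.000122-0.000189i  Y=-0.000010-0.000002i  product -0.000000+0.000000i
  m=-6: Y*=-0.001850+0.000800i  Y=+0.000115-0.000099i  product -0.000000+0.000000i
  m=-5: Y*=+0.012732+0.002365i  Y=+0.000105+0.001555i  product -0.000002+0.000020i
  m=-4: Y*=-0.043872-0.042988i  Y=-0.010033-0.006493i  product +0.000161+0.000716i
  m=-3: Y*=+0.042809+0.206946i  Y=+0.063390-0.023473i  product +0.007571+0.012113i
  m=-2: Y*=+0.185597-0.454600i  Y=-0.075875+0.256909i  product +0.102708+0.082174i
  m=-1: Y*=-0.515835+0.346571i  Y=-0.389598-0.521297i  product +0.381635+0.133880i
  m=+0: Y*=+0.031632-0.000000i  Y=+0.593965+0.000000i  product +0.018788+0.000000i
  m=+1: Y*=+0.515835+0.346571i  Y=+0.389598-0.521297i  product +0.381635-0.133880i
  m=+2: Y*=+0.185597+0.454600i  Y=-0.075875-0.256909i  product +0.102708-0.082174i
  m=+3: Y*=-0.042809+0.206946i  Y=-0.063390-0.023473i  product +0.007571-0.012113i
  m=+4: Y*=-0.043872+0.042988i  Y=-0.010033+0.006493i  product +0.000161-0.000716i
  m=+5: Y*=-0.012732+0.002365i  Y=-0.000105+0.001555i  product -0.000002-0.000020i
  m=+6: Y*=-0.001850-0.000800i  Y=+0.000115+0.000099i  product -0.000000-0.000000i
  m=+7: Y*=-0.000122-0.000189i  Y=+0.000010-0.000002i  product -0.000000-0.000000i
  m=+8: Y*=+0.000000-0.000016i  Y=+0.000000-0.000000i  product -0.000000-0.000000i
Σ over m = +1.002935+0.000000i; ×(4π/17) → +0.741368+0.000000i. Real part: 0.741368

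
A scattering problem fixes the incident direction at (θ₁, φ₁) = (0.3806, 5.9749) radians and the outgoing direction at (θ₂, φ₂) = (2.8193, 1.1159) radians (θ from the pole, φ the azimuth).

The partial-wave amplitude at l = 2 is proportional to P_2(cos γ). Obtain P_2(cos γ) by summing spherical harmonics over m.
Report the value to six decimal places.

Term-by-term m-sum for l=2 (normalisation 4π/5 = 2.513274):
  [-2]  conj(Y_{2,-2})(Ω₁) = 0.04349 - 0.03082j ; Y_{2,-2}(Ω₂) = -0.02379 - 0.03059j ; Δ = -0.00198 - 0.00060j
  [-1]  conj(Y_{2,-1})(Ω₁) = 0.25389 - 0.08085j ; Y_{2,-1}(Ω₂) = -0.10198 + 0.20850j ; Δ = -0.00903 + 0.06118j
  [+0]  conj(Y_{2,0})(Ω₁) = 0.50022 + 0.00000j ; Y_{2,0}(Ω₂) = 0.53586 + 0.00000j ; Δ = 0.26804 + 0.00000j
  [+1]  conj(Y_{2,1})(Ω₁) = -0.25389 - 0.08085j ; Y_{2,1}(Ω₂) = 0.10198 + 0.20850j ; Δ = -0.00903 - 0.06118j
  [+2]  conj(Y_{2,2})(Ω₁) = 0.04349 + 0.03082j ; Y_{2,2}(Ω₂) = -0.02379 + 0.03059j ; Δ = -0.00198 + 0.00060j
Σ over m = 0.24602 + 0.00000j; ×(4π/5) → 0.61832 + 0.00000j. Real part: 0.618317

0.618317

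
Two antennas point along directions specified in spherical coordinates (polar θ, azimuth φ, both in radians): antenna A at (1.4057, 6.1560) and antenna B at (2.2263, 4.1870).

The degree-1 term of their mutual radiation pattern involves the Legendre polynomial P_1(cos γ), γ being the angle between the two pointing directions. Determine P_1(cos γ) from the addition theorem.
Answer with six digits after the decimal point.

-0.403395

Addition theorem: P_1(cos γ) = (4π/3) Σ_m Y*_{lm}(Ω₁) Y_{lm}(Ω₂), m = −1…1:
  [-1]  conj(Y_{1,-1})(Ω₁) = (0.338044, -0.043228) ; Y_{1,-1}(Ω₂) = (-0.137368, 0.236948) ; Δ = (-0.036194, 0.086037)
  [+0]  conj(Y_{1,0})(Ω₁) = (0.080301, -0.000000) ; Y_{1,0}(Ω₂) = (-0.297832, 0.000000) ; Δ = (-0.023916, 0.000000)
  [+1]  conj(Y_{1,1})(Ω₁) = (-0.338044, -0.043228) ; Y_{1,1}(Ω₂) = (0.137368, 0.236948) ; Δ = (-0.036194, -0.086037)
Accumulated sum (-0.096304, 0.000000); after 4π/(2l+1) scaling, (-0.403395, 0.000000) ⇒ P_1 = -0.403395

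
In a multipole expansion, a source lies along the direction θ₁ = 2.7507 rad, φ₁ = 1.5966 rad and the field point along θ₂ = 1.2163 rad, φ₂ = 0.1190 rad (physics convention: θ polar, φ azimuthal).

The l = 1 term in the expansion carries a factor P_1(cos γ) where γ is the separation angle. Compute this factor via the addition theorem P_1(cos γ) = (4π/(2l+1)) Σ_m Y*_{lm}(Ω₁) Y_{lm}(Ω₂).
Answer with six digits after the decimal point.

Summing Y*_{l m}(θ₁,φ₁)·Y_{l m}(θ₂,φ₂) over m ∈ [−1, 1]; prefactor 4π/(2·1+1) = 4.188790:
  m=-1: Y*=-0.00340 + 0.13159j  Y=0.32172 - 0.03847j  product 0.00397 + 0.04247j
  m=+0: Y*=-0.45175 + 0.00000j  Y=0.16960 + 0.00000j  product -0.07662 + 0.00000j
  m=+1: Y*=0.00340 + 0.13159j  Y=-0.32172 - 0.03847j  product 0.00397 - 0.04247j
Σ over m = -0.06868 + 0.00000j; ×(4π/3) → -0.28768 + 0.00000j. Real part: -0.287682

-0.287682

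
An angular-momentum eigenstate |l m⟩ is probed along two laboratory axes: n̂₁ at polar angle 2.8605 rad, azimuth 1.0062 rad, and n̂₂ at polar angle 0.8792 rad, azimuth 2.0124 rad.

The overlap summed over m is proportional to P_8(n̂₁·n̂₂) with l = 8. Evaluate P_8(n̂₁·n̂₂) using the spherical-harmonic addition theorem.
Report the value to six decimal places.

-0.078035

Term-by-term m-sum for l=8 (normalisation 4π/17 = 0.739198):
  term(m=-8) = (-0.000000, -0.000001)   from Y*(Ω₁)=(-0.000004, 0.000018), Y(Ω₂)=(-0.059021, 0.024346)
  term(m=-7) = (-0.000038, 0.000036)   from Y*(Ω₁)=(-0.000181, -0.000173), Y(Ω₂)=(0.010646, -0.211193)
  term(m=-6) = (0.000857, 0.000215)   from Y*(Ω₁)=(0.002137, -0.000537), Y(Ω₂)=(0.353375, 0.189381)
  term(m=-5) = (-0.001901, -0.005763)   from Y*(Ω₁)=(-0.004360, 0.013219), Y(Ω₂)=(-0.350418, 0.259392)
  term(m=-4) = (-0.005776, 0.007033)   from Y*(Ω₁)=(-0.041172, -0.050131), Y(Ω₂)=(-0.027271, -0.137625)
  term(m=-3) = (-0.062160, -0.007684)   from Y*(Ω₁)=(0.217427, -0.026878), Y(Ω₂)=(-0.277285, -0.069618)
  term(m=-2) = (0.065753, 0.139089)   from Y*(Ω₁)=(-0.213065, 0.450702), Y(Ω₂)=(0.195864, -0.238483)
  term(m=-1) = (-0.050960, 0.080459)   from Y*(Ω₁)=(-0.327856, -0.517637), Y(Ω₂)=(-0.066431, -0.140524)
  term(m=+0) = (0.002888, 0.000000)   from Y*(Ω₁)=(0.008629, -0.000000), Y(Ω₂)=(0.334624, 0.000000)
  term(m=+1) = (-0.050960, -0.080459)   from Y*(Ω₁)=(0.327856, -0.517637), Y(Ω₂)=(0.066431, -0.140524)
  term(m=+2) = (0.065753, -0.139089)   from Y*(Ω₁)=(-0.213065, -0.450702), Y(Ω₂)=(0.195864, 0.238483)
  term(m=+3) = (-0.062160, 0.007684)   from Y*(Ω₁)=(-0.217427, -0.026878), Y(Ω₂)=(0.277285, -0.069618)
  term(m=+4) = (-0.005776, -0.007033)   from Y*(Ω₁)=(-0.041172, 0.050131), Y(Ω₂)=(-0.027271, 0.137625)
  term(m=+5) = (-0.001901, 0.005763)   from Y*(Ω₁)=(0.004360, 0.013219), Y(Ω₂)=(0.350418, 0.259392)
  term(m=+6) = (0.000857, -0.000215)   from Y*(Ω₁)=(0.002137, 0.000537), Y(Ω₂)=(0.353375, -0.189381)
  term(m=+7) = (-0.000038, -0.000036)   from Y*(Ω₁)=(0.000181, -0.000173), Y(Ω₂)=(-0.010646, -0.211193)
  term(m=+8) = (-0.000000, 0.000001)   from Y*(Ω₁)=(-0.000004, -0.000018), Y(Ω₂)=(-0.059021, -0.024346)
Σ over m = (-0.105567, 0.000000); ×(4π/17) → (-0.078035, 0.000000). Real part: -0.078035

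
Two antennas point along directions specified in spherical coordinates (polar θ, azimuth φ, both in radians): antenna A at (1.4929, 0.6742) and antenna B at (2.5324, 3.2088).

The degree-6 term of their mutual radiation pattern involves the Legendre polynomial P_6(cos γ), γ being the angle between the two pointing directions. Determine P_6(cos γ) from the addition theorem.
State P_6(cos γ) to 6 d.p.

0.294681

Summing Y*_{l m}(θ₁,φ₁)·Y_{l m}(θ₂,φ₂) over m ∈ [−6, 6]; prefactor 4π/(2·6+1) = 0.966644:
  term(m=-6) = -0.00706 - 0.00386j   from Y*(Ω₁)=-0.29353 - 0.37264j, Y(Ω₂)=0.01560 - 0.00665j
  term(m=-5) = -0.01074 + 0.00115j   from Y*(Ω₁)=-0.12490 - 0.02917j, Y(Ω₂)=0.07948 - 0.02776j
  term(m=-4) = 0.06087 - 0.05270j   from Y*(Ω₁)=0.29698 - 0.14156j, Y(Ω₂)=0.23594 - 0.06500j
  term(m=-3) = 0.01606 - 0.06284j   from Y*(Ω₁)=0.06433 - 0.13256j, Y(Ω₂)=0.43130 - 0.08816j
  term(m=-2) = 0.04111 + 0.11029j   from Y*(Ω₁)=0.06371 + 0.28172j, Y(Ω₂)=0.40385 - 0.05461j
  term(m=-1) = -0.00610 - 0.00424j   from Y*(Ω₁)=0.12034 + 0.09616j, Y(Ω₂)=-0.04810 + 0.00324j
  term(m=+0) = 0.11656 + 0.00000j   from Y*(Ω₁)=-0.27816 + 0.00000j, Y(Ω₂)=-0.41903 + 0.00000j
  term(m=+1) = -0.00610 + 0.00424j   from Y*(Ω₁)=-0.12034 + 0.09616j, Y(Ω₂)=0.04810 + 0.00324j
  term(m=+2) = 0.04111 - 0.11029j   from Y*(Ω₁)=0.06371 - 0.28172j, Y(Ω₂)=0.40385 + 0.05461j
  term(m=+3) = 0.01606 + 0.06284j   from Y*(Ω₁)=-0.06433 - 0.13256j, Y(Ω₂)=-0.43130 - 0.08816j
  term(m=+4) = 0.06087 + 0.05270j   from Y*(Ω₁)=0.29698 + 0.14156j, Y(Ω₂)=0.23594 + 0.06500j
  term(m=+5) = -0.01074 - 0.00115j   from Y*(Ω₁)=0.12490 - 0.02917j, Y(Ω₂)=-0.07948 - 0.02776j
  term(m=+6) = -0.00706 + 0.00386j   from Y*(Ω₁)=-0.29353 + 0.37264j, Y(Ω₂)=0.01560 + 0.00665j
Σ over m = 0.30485 - 0.00000j; ×(4π/13) → 0.29468 - 0.00000j. Real part: 0.294681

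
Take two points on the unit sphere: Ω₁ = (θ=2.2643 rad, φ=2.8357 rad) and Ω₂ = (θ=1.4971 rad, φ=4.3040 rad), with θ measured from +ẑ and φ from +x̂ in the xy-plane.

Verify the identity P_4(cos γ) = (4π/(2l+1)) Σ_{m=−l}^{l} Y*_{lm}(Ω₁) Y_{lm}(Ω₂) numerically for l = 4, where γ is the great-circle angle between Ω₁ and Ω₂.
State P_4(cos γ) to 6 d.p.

Addition theorem: P_4(cos γ) = (4π/9) Σ_m Y*_{lm}(Ω₁) Y_{lm}(Ω₂), m = −4…4:
  m=-4: Y*=(0.052665, -0.145530)  Y=(-0.027455, 0.436886)  product (0.062134, 0.027004)
  m=-3: Y*=(0.221113, -0.288985)  Y=(0.086006, -0.030969)  product (0.010067, -0.031702)
  m=-2: Y*=(0.301281, -0.211372)  Y=(0.219121, 0.233323)  product (0.115335, 0.023980)
  m=-1: Y*=(-0.030969, 0.009780)  Y=(0.040864, -0.094436)  product (-0.000342, 0.003324)
  m=+0: Y*=(-0.361220, -0.000000)  Y=(0.300261, 0.000000)  product (-0.108460, -0.000000)
  m=+1: Y*=(0.030969, 0.009780)  Y=(-0.040864, -0.094436)  product (-0.000342, -0.003324)
  m=+2: Y*=(0.301281, 0.211372)  Y=(0.219121, -0.233323)  product (0.115335, -0.023980)
  m=+3: Y*=(-0.221113, -0.288985)  Y=(-0.086006, -0.030969)  product (0.010067, 0.031702)
  m=+4: Y*=(0.052665, 0.145530)  Y=(-0.027455, -0.436886)  product (0.062134, -0.027004)
Accumulated sum (0.265929, -0.000000); after 4π/(2l+1) scaling, (0.371306, -0.000000) ⇒ P_4 = 0.371306

0.371306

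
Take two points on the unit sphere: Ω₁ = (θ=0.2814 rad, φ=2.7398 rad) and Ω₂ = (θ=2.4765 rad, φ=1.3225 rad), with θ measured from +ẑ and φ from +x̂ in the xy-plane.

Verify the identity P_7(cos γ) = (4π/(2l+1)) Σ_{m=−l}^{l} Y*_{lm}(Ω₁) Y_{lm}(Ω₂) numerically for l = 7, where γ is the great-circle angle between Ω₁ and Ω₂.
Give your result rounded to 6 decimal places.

Summing Y*_{l m}(θ₁,φ₁)·Y_{l m}(θ₂,φ₂) over m ∈ [−7, 7]; prefactor 4π/(2·7+1) = 0.837758:
  m=-7: 0.00006 + 0.00002j × -0.01681 - 0.00284j = -0.00000 - 0.00000j  (running Σ = -0.00000 - 0.00000j)
  m=-6: -0.00061 - 0.00055j × 0.00658 + 0.08106j = 0.00004 - 0.00005j  (running Σ = 0.00004 - 0.00005j)
  m=-5: 0.00283 + 0.00603j × 0.21908 - 0.07487j = 0.00107 + 0.00111j  (running Σ = 0.00111 + 0.00106j)
  m=-4: -0.00137 - 0.03770j × -0.23090 - 0.35428j = -0.01304 + 0.00919j  (running Σ = -0.01193 + 0.01025j)
  m=-3: -0.05409 + 0.14137j × -0.29886 + 0.32411j = -0.02965 - 0.05978j  (running Σ = -0.04158 - 0.04953j)
  m=-2: 0.28384 - 0.29435j × 0.07057 + 0.03824j = 0.03129 - 0.00992j  (running Σ = -0.01029 - 0.05945j)
  m=-1: -0.57463 + 0.24416j × -0.09056 + 0.35721j = -0.03518 - 0.22737j  (running Σ = -0.04547 - 0.28682j)
  m=0: 0.17570 + 0.00000j × 0.20440 + 0.00000j = 0.03591 + 0.00000j  (running Σ = -0.00956 - 0.28682j)
  m=1: 0.57463 + 0.24416j × 0.09056 + 0.35721j = -0.03518 + 0.22737j  (running Σ = -0.04474 - 0.05945j)
  m=2: 0.28384 + 0.29435j × 0.07057 - 0.03824j = 0.03129 + 0.00992j  (running Σ = -0.01345 - 0.04953j)
  m=3: 0.05409 + 0.14137j × 0.29886 + 0.32411j = -0.02965 + 0.05978j  (running Σ = -0.04310 + 0.01025j)
  m=4: -0.00137 + 0.03770j × -0.23090 + 0.35428j = -0.01304 - 0.00919j  (running Σ = -0.05614 + 0.00106j)
  m=5: -0.00283 + 0.00603j × -0.21908 - 0.07487j = 0.00107 - 0.00111j  (running Σ = -0.05507 - 0.00005j)
  m=6: -0.00061 + 0.00055j × 0.00658 - 0.08106j = 0.00004 + 0.00005j  (running Σ = -0.05503 - 0.00000j)
  m=7: -0.00006 + 0.00002j × 0.01681 - 0.00284j = -0.00000 + 0.00000j  (running Σ = -0.05503 - 0.00000j)
Accumulated sum -0.05503 - 0.00000j; after 4π/(2l+1) scaling, -0.04610 - 0.00000j ⇒ P_7 = -0.046102

-0.046102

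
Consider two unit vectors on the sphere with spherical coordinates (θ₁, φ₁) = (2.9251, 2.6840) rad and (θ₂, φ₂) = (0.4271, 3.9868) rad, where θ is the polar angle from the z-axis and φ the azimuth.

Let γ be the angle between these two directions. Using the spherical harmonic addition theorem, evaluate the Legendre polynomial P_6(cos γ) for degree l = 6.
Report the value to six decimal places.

-0.375606

Summing Y*_{l m}(θ₁,φ₁)·Y_{l m}(θ₂,φ₂) over m ∈ [−6, 6]; prefactor 4π/(2·6+1) = 0.966644:
  [-6]  conj(Y_{6,-6})(Ω₁) = -0.00004 - 0.00002j ; Y_{6,-6}(Ω₂) = 0.00086 + 0.00229j ; Δ = 0.00000 - 0.00000j
  [-5]  conj(Y_{6,-5})(Ω₁) = -0.00049 - 0.00056j ; Y_{6,-5}(Ω₂) = 0.00868 - 0.01642j ; Δ = -0.00001 + 0.00000j
  [-4]  conj(Y_{6,-4})(Ω₁) = -0.00185 - 0.00697j ; Y_{6,-4}(Ω₂) = -0.08279 + 0.02019j ; Δ = 0.00029 + 0.00054j
  [-3]  conj(Y_{6,-3})(Ω₁) = 0.00929 - 0.04632j ; Y_{6,-3}(Ω₂) = 0.21172 + 0.14671j ; Δ = 0.00876 - 0.00844j
  [-2]  conj(Y_{6,-2})(Ω₁) = 0.12694 - 0.16505j ; Y_{6,-2}(Ω₂) = -0.05826 - 0.48469j ; Δ = -0.08739 - 0.05191j
  [-1]  conj(Y_{6,-1})(Ω₁) = 0.49695 - 0.24472j ; Y_{6,-1}(Ω₂) = -0.28802 + 0.32471j ; Δ = -0.06367 + 0.23185j
  [+0]  conj(Y_{6,0})(Ω₁) = 0.57405 + 0.00000j ; Y_{6,0}(Ω₂) = -0.18210 + 0.00000j ; Δ = -0.10454 + 0.00000j
  [+1]  conj(Y_{6,1})(Ω₁) = -0.49695 - 0.24472j ; Y_{6,1}(Ω₂) = 0.28802 + 0.32471j ; Δ = -0.06367 - 0.23185j
  [+2]  conj(Y_{6,2})(Ω₁) = 0.12694 + 0.16505j ; Y_{6,2}(Ω₂) = -0.05826 + 0.48469j ; Δ = -0.08739 + 0.05191j
  [+3]  conj(Y_{6,3})(Ω₁) = -0.00929 - 0.04632j ; Y_{6,3}(Ω₂) = -0.21172 + 0.14671j ; Δ = 0.00876 + 0.00844j
  [+4]  conj(Y_{6,4})(Ω₁) = -0.00185 + 0.00697j ; Y_{6,4}(Ω₂) = -0.08279 - 0.02019j ; Δ = 0.00029 - 0.00054j
  [+5]  conj(Y_{6,5})(Ω₁) = 0.00049 - 0.00056j ; Y_{6,5}(Ω₂) = -0.00868 - 0.01642j ; Δ = -0.00001 - 0.00000j
  [+6]  conj(Y_{6,6})(Ω₁) = -0.00004 + 0.00002j ; Y_{6,6}(Ω₂) = 0.00086 - 0.00229j ; Δ = 0.00000 + 0.00000j
Accumulated sum -0.38857 + 0.00000j; after 4π/(2l+1) scaling, -0.37561 + 0.00000j ⇒ P_6 = -0.375606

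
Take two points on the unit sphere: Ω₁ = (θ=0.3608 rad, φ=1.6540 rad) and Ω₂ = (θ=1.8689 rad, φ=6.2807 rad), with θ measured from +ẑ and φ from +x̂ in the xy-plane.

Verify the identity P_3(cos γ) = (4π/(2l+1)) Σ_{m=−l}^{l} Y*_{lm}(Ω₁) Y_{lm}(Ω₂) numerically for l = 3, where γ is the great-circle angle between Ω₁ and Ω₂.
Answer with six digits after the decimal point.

0.385504

Expand P_3 via completeness: Σ_{m} conj(Y_{3,m}) at Ω₁ times Y_{3,m} at Ω₂ —
  term(m=-3) = 0.00170 - 0.00647j   from Y*(Ω₁)=0.00453 - 0.01779j, Y(Ω₂)=0.36441 + 0.00272j
  term(m=-2) = 0.03220 + 0.00557j   from Y*(Ω₁)=-0.11752 - 0.01974j, Y(Ω₂)=-0.27427 - 0.00136j
  term(m=-1) = 0.00579 - 0.06744j   from Y*(Ω₁)=-0.03202 + 0.38393j, Y(Ω₂)=-0.17568 - 0.00044j
  term(m=+0) = 0.13535 + 0.00000j   from Y*(Ω₁)=0.48073 + 0.00000j, Y(Ω₂)=0.28154 + 0.00000j
  term(m=+1) = 0.00579 + 0.06744j   from Y*(Ω₁)=0.03202 + 0.38393j, Y(Ω₂)=0.17568 - 0.00044j
  term(m=+2) = 0.03220 - 0.00557j   from Y*(Ω₁)=-0.11752 + 0.01974j, Y(Ω₂)=-0.27427 + 0.00136j
  term(m=+3) = 0.00170 + 0.00647j   from Y*(Ω₁)=-0.00453 - 0.01779j, Y(Ω₂)=-0.36441 + 0.00272j
Σ over m = 0.21474 - 0.00000j; ×(4π/7) → 0.38550 - 0.00000j. Real part: 0.385504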